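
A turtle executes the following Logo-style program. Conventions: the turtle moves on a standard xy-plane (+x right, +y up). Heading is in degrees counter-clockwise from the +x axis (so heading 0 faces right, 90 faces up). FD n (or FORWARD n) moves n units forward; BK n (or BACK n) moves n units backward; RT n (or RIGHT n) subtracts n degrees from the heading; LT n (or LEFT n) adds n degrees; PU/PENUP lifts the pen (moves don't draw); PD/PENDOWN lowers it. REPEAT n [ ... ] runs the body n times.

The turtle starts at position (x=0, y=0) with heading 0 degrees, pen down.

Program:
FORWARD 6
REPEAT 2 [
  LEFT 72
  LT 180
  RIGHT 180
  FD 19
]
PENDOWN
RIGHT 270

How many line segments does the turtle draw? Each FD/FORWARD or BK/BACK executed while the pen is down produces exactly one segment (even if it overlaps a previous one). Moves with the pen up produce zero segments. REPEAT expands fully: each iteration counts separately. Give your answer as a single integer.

Answer: 3

Derivation:
Executing turtle program step by step:
Start: pos=(0,0), heading=0, pen down
FD 6: (0,0) -> (6,0) [heading=0, draw]
REPEAT 2 [
  -- iteration 1/2 --
  LT 72: heading 0 -> 72
  LT 180: heading 72 -> 252
  RT 180: heading 252 -> 72
  FD 19: (6,0) -> (11.871,18.07) [heading=72, draw]
  -- iteration 2/2 --
  LT 72: heading 72 -> 144
  LT 180: heading 144 -> 324
  RT 180: heading 324 -> 144
  FD 19: (11.871,18.07) -> (-3.5,29.238) [heading=144, draw]
]
PD: pen down
RT 270: heading 144 -> 234
Final: pos=(-3.5,29.238), heading=234, 3 segment(s) drawn
Segments drawn: 3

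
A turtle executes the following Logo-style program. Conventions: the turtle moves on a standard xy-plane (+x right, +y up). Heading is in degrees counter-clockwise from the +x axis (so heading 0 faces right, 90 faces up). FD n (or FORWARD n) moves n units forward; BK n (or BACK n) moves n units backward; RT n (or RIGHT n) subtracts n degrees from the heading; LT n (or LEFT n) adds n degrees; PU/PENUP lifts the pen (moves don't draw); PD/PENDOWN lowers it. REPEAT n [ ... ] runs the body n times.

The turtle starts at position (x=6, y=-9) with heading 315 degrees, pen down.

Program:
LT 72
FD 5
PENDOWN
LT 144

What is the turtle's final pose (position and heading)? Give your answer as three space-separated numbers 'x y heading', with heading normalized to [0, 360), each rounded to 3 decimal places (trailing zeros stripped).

Executing turtle program step by step:
Start: pos=(6,-9), heading=315, pen down
LT 72: heading 315 -> 27
FD 5: (6,-9) -> (10.455,-6.73) [heading=27, draw]
PD: pen down
LT 144: heading 27 -> 171
Final: pos=(10.455,-6.73), heading=171, 1 segment(s) drawn

Answer: 10.455 -6.73 171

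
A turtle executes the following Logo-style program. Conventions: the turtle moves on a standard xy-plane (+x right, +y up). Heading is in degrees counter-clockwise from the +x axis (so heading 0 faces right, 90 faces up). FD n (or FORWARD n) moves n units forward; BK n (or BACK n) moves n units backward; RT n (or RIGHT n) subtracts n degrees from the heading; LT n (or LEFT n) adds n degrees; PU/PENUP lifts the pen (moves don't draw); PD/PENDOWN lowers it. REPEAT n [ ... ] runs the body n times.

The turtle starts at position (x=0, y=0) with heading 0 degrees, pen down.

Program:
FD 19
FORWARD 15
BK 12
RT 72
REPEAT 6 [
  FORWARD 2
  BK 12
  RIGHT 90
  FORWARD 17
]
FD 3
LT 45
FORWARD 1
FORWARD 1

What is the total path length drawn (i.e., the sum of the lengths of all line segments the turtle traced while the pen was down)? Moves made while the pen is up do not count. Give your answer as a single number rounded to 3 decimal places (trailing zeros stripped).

Executing turtle program step by step:
Start: pos=(0,0), heading=0, pen down
FD 19: (0,0) -> (19,0) [heading=0, draw]
FD 15: (19,0) -> (34,0) [heading=0, draw]
BK 12: (34,0) -> (22,0) [heading=0, draw]
RT 72: heading 0 -> 288
REPEAT 6 [
  -- iteration 1/6 --
  FD 2: (22,0) -> (22.618,-1.902) [heading=288, draw]
  BK 12: (22.618,-1.902) -> (18.91,9.511) [heading=288, draw]
  RT 90: heading 288 -> 198
  FD 17: (18.91,9.511) -> (2.742,4.257) [heading=198, draw]
  -- iteration 2/6 --
  FD 2: (2.742,4.257) -> (0.84,3.639) [heading=198, draw]
  BK 12: (0.84,3.639) -> (12.252,7.347) [heading=198, draw]
  RT 90: heading 198 -> 108
  FD 17: (12.252,7.347) -> (6.999,23.515) [heading=108, draw]
  -- iteration 3/6 --
  FD 2: (6.999,23.515) -> (6.381,25.418) [heading=108, draw]
  BK 12: (6.381,25.418) -> (10.089,14.005) [heading=108, draw]
  RT 90: heading 108 -> 18
  FD 17: (10.089,14.005) -> (26.257,19.258) [heading=18, draw]
  -- iteration 4/6 --
  FD 2: (26.257,19.258) -> (28.159,19.876) [heading=18, draw]
  BK 12: (28.159,19.876) -> (16.747,16.168) [heading=18, draw]
  RT 90: heading 18 -> 288
  FD 17: (16.747,16.168) -> (22,0) [heading=288, draw]
  -- iteration 5/6 --
  FD 2: (22,0) -> (22.618,-1.902) [heading=288, draw]
  BK 12: (22.618,-1.902) -> (18.91,9.511) [heading=288, draw]
  RT 90: heading 288 -> 198
  FD 17: (18.91,9.511) -> (2.742,4.257) [heading=198, draw]
  -- iteration 6/6 --
  FD 2: (2.742,4.257) -> (0.84,3.639) [heading=198, draw]
  BK 12: (0.84,3.639) -> (12.252,7.347) [heading=198, draw]
  RT 90: heading 198 -> 108
  FD 17: (12.252,7.347) -> (6.999,23.515) [heading=108, draw]
]
FD 3: (6.999,23.515) -> (6.072,26.369) [heading=108, draw]
LT 45: heading 108 -> 153
FD 1: (6.072,26.369) -> (5.181,26.823) [heading=153, draw]
FD 1: (5.181,26.823) -> (4.29,27.277) [heading=153, draw]
Final: pos=(4.29,27.277), heading=153, 24 segment(s) drawn

Segment lengths:
  seg 1: (0,0) -> (19,0), length = 19
  seg 2: (19,0) -> (34,0), length = 15
  seg 3: (34,0) -> (22,0), length = 12
  seg 4: (22,0) -> (22.618,-1.902), length = 2
  seg 5: (22.618,-1.902) -> (18.91,9.511), length = 12
  seg 6: (18.91,9.511) -> (2.742,4.257), length = 17
  seg 7: (2.742,4.257) -> (0.84,3.639), length = 2
  seg 8: (0.84,3.639) -> (12.252,7.347), length = 12
  seg 9: (12.252,7.347) -> (6.999,23.515), length = 17
  seg 10: (6.999,23.515) -> (6.381,25.418), length = 2
  seg 11: (6.381,25.418) -> (10.089,14.005), length = 12
  seg 12: (10.089,14.005) -> (26.257,19.258), length = 17
  seg 13: (26.257,19.258) -> (28.159,19.876), length = 2
  seg 14: (28.159,19.876) -> (16.747,16.168), length = 12
  seg 15: (16.747,16.168) -> (22,0), length = 17
  seg 16: (22,0) -> (22.618,-1.902), length = 2
  seg 17: (22.618,-1.902) -> (18.91,9.511), length = 12
  seg 18: (18.91,9.511) -> (2.742,4.257), length = 17
  seg 19: (2.742,4.257) -> (0.84,3.639), length = 2
  seg 20: (0.84,3.639) -> (12.252,7.347), length = 12
  seg 21: (12.252,7.347) -> (6.999,23.515), length = 17
  seg 22: (6.999,23.515) -> (6.072,26.369), length = 3
  seg 23: (6.072,26.369) -> (5.181,26.823), length = 1
  seg 24: (5.181,26.823) -> (4.29,27.277), length = 1
Total = 237

Answer: 237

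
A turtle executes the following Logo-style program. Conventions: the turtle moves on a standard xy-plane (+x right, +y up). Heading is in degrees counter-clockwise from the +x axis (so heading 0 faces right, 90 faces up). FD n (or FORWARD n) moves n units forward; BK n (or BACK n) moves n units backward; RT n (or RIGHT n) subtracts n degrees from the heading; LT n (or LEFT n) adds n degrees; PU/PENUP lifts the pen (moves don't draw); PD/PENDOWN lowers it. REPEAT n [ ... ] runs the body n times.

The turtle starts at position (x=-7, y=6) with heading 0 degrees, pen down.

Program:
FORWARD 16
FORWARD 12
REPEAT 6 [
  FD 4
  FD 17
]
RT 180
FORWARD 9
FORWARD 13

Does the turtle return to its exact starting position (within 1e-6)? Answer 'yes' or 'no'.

Answer: no

Derivation:
Executing turtle program step by step:
Start: pos=(-7,6), heading=0, pen down
FD 16: (-7,6) -> (9,6) [heading=0, draw]
FD 12: (9,6) -> (21,6) [heading=0, draw]
REPEAT 6 [
  -- iteration 1/6 --
  FD 4: (21,6) -> (25,6) [heading=0, draw]
  FD 17: (25,6) -> (42,6) [heading=0, draw]
  -- iteration 2/6 --
  FD 4: (42,6) -> (46,6) [heading=0, draw]
  FD 17: (46,6) -> (63,6) [heading=0, draw]
  -- iteration 3/6 --
  FD 4: (63,6) -> (67,6) [heading=0, draw]
  FD 17: (67,6) -> (84,6) [heading=0, draw]
  -- iteration 4/6 --
  FD 4: (84,6) -> (88,6) [heading=0, draw]
  FD 17: (88,6) -> (105,6) [heading=0, draw]
  -- iteration 5/6 --
  FD 4: (105,6) -> (109,6) [heading=0, draw]
  FD 17: (109,6) -> (126,6) [heading=0, draw]
  -- iteration 6/6 --
  FD 4: (126,6) -> (130,6) [heading=0, draw]
  FD 17: (130,6) -> (147,6) [heading=0, draw]
]
RT 180: heading 0 -> 180
FD 9: (147,6) -> (138,6) [heading=180, draw]
FD 13: (138,6) -> (125,6) [heading=180, draw]
Final: pos=(125,6), heading=180, 16 segment(s) drawn

Start position: (-7, 6)
Final position: (125, 6)
Distance = 132; >= 1e-6 -> NOT closed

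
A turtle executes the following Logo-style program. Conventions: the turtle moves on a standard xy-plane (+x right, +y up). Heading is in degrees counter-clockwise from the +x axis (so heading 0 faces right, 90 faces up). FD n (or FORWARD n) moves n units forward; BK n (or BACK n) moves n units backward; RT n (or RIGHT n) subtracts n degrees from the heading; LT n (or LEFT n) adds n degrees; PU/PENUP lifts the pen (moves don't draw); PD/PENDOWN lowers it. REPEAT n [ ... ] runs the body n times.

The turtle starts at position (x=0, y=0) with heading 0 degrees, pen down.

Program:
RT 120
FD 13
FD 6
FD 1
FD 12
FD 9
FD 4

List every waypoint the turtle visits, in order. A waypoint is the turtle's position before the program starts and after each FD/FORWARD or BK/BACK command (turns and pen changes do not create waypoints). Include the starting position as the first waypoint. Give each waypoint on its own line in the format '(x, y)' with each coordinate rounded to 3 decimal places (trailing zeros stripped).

Answer: (0, 0)
(-6.5, -11.258)
(-9.5, -16.454)
(-10, -17.321)
(-16, -27.713)
(-20.5, -35.507)
(-22.5, -38.971)

Derivation:
Executing turtle program step by step:
Start: pos=(0,0), heading=0, pen down
RT 120: heading 0 -> 240
FD 13: (0,0) -> (-6.5,-11.258) [heading=240, draw]
FD 6: (-6.5,-11.258) -> (-9.5,-16.454) [heading=240, draw]
FD 1: (-9.5,-16.454) -> (-10,-17.321) [heading=240, draw]
FD 12: (-10,-17.321) -> (-16,-27.713) [heading=240, draw]
FD 9: (-16,-27.713) -> (-20.5,-35.507) [heading=240, draw]
FD 4: (-20.5,-35.507) -> (-22.5,-38.971) [heading=240, draw]
Final: pos=(-22.5,-38.971), heading=240, 6 segment(s) drawn
Waypoints (7 total):
(0, 0)
(-6.5, -11.258)
(-9.5, -16.454)
(-10, -17.321)
(-16, -27.713)
(-20.5, -35.507)
(-22.5, -38.971)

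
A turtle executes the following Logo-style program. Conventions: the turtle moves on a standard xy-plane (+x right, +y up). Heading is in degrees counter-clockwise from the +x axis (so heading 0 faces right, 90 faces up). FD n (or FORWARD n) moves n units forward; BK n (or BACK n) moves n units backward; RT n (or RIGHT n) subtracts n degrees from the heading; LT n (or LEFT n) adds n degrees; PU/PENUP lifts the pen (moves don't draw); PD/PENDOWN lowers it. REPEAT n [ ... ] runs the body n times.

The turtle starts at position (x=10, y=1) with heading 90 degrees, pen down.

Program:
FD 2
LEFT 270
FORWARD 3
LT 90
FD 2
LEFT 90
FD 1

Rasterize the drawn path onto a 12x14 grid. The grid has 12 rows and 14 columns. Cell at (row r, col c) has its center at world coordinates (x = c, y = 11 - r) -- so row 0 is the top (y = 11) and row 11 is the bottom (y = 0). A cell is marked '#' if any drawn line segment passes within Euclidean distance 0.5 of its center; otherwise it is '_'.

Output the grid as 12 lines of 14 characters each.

Segment 0: (10,1) -> (10,3)
Segment 1: (10,3) -> (13,3)
Segment 2: (13,3) -> (13,5)
Segment 3: (13,5) -> (12,5)

Answer: ______________
______________
______________
______________
______________
______________
____________##
_____________#
__________####
__________#___
__________#___
______________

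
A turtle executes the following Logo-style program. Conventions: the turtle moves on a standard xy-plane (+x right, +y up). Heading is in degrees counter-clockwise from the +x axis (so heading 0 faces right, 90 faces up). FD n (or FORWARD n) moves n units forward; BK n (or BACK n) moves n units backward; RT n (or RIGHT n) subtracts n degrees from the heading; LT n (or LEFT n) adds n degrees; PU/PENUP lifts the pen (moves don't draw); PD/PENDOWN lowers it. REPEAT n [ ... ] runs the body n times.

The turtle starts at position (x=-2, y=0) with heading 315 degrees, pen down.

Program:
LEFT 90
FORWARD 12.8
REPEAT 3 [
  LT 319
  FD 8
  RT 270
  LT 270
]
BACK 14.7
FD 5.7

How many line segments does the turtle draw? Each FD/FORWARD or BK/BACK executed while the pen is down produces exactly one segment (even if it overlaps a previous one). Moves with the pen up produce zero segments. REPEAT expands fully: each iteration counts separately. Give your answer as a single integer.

Executing turtle program step by step:
Start: pos=(-2,0), heading=315, pen down
LT 90: heading 315 -> 45
FD 12.8: (-2,0) -> (7.051,9.051) [heading=45, draw]
REPEAT 3 [
  -- iteration 1/3 --
  LT 319: heading 45 -> 4
  FD 8: (7.051,9.051) -> (15.031,9.609) [heading=4, draw]
  RT 270: heading 4 -> 94
  LT 270: heading 94 -> 4
  -- iteration 2/3 --
  LT 319: heading 4 -> 323
  FD 8: (15.031,9.609) -> (21.421,4.794) [heading=323, draw]
  RT 270: heading 323 -> 53
  LT 270: heading 53 -> 323
  -- iteration 3/3 --
  LT 319: heading 323 -> 282
  FD 8: (21.421,4.794) -> (23.084,-3.031) [heading=282, draw]
  RT 270: heading 282 -> 12
  LT 270: heading 12 -> 282
]
BK 14.7: (23.084,-3.031) -> (20.028,11.348) [heading=282, draw]
FD 5.7: (20.028,11.348) -> (21.213,5.773) [heading=282, draw]
Final: pos=(21.213,5.773), heading=282, 6 segment(s) drawn
Segments drawn: 6

Answer: 6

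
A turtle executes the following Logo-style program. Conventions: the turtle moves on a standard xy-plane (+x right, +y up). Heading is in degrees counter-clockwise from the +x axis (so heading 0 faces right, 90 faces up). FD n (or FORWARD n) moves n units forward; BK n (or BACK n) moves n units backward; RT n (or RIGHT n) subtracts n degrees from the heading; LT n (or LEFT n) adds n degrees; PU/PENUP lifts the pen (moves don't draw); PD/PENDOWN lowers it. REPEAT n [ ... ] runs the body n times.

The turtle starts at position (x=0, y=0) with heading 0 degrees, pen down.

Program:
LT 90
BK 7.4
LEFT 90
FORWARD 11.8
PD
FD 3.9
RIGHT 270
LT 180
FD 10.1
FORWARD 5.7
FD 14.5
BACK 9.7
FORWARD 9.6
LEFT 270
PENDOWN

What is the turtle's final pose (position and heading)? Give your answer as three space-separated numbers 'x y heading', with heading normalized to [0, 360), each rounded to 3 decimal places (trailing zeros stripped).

Executing turtle program step by step:
Start: pos=(0,0), heading=0, pen down
LT 90: heading 0 -> 90
BK 7.4: (0,0) -> (0,-7.4) [heading=90, draw]
LT 90: heading 90 -> 180
FD 11.8: (0,-7.4) -> (-11.8,-7.4) [heading=180, draw]
PD: pen down
FD 3.9: (-11.8,-7.4) -> (-15.7,-7.4) [heading=180, draw]
RT 270: heading 180 -> 270
LT 180: heading 270 -> 90
FD 10.1: (-15.7,-7.4) -> (-15.7,2.7) [heading=90, draw]
FD 5.7: (-15.7,2.7) -> (-15.7,8.4) [heading=90, draw]
FD 14.5: (-15.7,8.4) -> (-15.7,22.9) [heading=90, draw]
BK 9.7: (-15.7,22.9) -> (-15.7,13.2) [heading=90, draw]
FD 9.6: (-15.7,13.2) -> (-15.7,22.8) [heading=90, draw]
LT 270: heading 90 -> 0
PD: pen down
Final: pos=(-15.7,22.8), heading=0, 8 segment(s) drawn

Answer: -15.7 22.8 0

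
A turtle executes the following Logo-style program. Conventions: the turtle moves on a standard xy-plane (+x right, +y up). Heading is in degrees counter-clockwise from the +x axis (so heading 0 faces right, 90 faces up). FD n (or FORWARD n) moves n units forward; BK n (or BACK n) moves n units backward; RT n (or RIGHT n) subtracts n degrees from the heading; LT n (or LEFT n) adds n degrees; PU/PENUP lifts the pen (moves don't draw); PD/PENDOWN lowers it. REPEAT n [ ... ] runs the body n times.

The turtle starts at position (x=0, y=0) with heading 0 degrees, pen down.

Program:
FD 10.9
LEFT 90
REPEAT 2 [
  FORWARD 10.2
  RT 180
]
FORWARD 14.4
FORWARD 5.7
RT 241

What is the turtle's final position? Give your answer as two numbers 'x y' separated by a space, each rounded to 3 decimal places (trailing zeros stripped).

Executing turtle program step by step:
Start: pos=(0,0), heading=0, pen down
FD 10.9: (0,0) -> (10.9,0) [heading=0, draw]
LT 90: heading 0 -> 90
REPEAT 2 [
  -- iteration 1/2 --
  FD 10.2: (10.9,0) -> (10.9,10.2) [heading=90, draw]
  RT 180: heading 90 -> 270
  -- iteration 2/2 --
  FD 10.2: (10.9,10.2) -> (10.9,0) [heading=270, draw]
  RT 180: heading 270 -> 90
]
FD 14.4: (10.9,0) -> (10.9,14.4) [heading=90, draw]
FD 5.7: (10.9,14.4) -> (10.9,20.1) [heading=90, draw]
RT 241: heading 90 -> 209
Final: pos=(10.9,20.1), heading=209, 5 segment(s) drawn

Answer: 10.9 20.1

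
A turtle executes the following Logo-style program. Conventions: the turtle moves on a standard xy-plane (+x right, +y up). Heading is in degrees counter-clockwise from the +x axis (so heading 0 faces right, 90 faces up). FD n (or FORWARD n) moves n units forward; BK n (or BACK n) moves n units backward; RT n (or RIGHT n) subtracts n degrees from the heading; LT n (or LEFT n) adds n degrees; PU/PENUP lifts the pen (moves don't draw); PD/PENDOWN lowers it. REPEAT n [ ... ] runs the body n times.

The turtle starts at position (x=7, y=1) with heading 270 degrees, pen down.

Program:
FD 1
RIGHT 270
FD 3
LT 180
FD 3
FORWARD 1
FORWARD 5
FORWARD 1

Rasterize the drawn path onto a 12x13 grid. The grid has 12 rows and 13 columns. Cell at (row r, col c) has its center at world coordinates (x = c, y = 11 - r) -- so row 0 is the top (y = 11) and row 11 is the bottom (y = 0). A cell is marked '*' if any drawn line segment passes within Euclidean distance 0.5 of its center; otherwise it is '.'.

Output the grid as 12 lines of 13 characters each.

Segment 0: (7,1) -> (7,0)
Segment 1: (7,0) -> (10,0)
Segment 2: (10,0) -> (7,0)
Segment 3: (7,0) -> (6,0)
Segment 4: (6,0) -> (1,0)
Segment 5: (1,0) -> (0,0)

Answer: .............
.............
.............
.............
.............
.............
.............
.............
.............
.............
.......*.....
***********..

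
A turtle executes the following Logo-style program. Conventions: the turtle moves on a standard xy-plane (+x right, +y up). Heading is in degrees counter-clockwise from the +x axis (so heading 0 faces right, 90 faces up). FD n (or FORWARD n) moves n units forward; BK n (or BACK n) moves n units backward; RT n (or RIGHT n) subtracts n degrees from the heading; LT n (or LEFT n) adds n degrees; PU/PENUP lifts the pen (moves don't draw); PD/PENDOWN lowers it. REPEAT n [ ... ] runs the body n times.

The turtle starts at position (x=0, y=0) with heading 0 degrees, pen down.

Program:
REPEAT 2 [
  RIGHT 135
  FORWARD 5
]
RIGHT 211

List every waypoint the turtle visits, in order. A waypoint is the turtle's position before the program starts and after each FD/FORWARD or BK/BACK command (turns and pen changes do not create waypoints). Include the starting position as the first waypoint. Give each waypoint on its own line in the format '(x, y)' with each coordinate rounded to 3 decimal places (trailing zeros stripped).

Answer: (0, 0)
(-3.536, -3.536)
(-3.536, 1.464)

Derivation:
Executing turtle program step by step:
Start: pos=(0,0), heading=0, pen down
REPEAT 2 [
  -- iteration 1/2 --
  RT 135: heading 0 -> 225
  FD 5: (0,0) -> (-3.536,-3.536) [heading=225, draw]
  -- iteration 2/2 --
  RT 135: heading 225 -> 90
  FD 5: (-3.536,-3.536) -> (-3.536,1.464) [heading=90, draw]
]
RT 211: heading 90 -> 239
Final: pos=(-3.536,1.464), heading=239, 2 segment(s) drawn
Waypoints (3 total):
(0, 0)
(-3.536, -3.536)
(-3.536, 1.464)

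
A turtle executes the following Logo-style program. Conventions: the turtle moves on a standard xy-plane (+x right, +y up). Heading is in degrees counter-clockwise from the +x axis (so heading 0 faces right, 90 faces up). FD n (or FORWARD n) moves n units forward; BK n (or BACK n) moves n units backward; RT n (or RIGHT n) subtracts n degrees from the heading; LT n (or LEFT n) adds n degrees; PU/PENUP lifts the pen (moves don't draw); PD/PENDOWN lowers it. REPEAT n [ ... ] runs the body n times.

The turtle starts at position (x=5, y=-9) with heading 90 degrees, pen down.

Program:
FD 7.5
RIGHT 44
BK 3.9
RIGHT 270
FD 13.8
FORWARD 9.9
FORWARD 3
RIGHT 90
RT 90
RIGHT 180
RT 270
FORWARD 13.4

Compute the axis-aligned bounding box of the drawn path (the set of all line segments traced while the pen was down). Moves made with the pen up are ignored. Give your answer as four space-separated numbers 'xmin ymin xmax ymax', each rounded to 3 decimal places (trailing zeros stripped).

Answer: -26.224 -9 5 14.242

Derivation:
Executing turtle program step by step:
Start: pos=(5,-9), heading=90, pen down
FD 7.5: (5,-9) -> (5,-1.5) [heading=90, draw]
RT 44: heading 90 -> 46
BK 3.9: (5,-1.5) -> (2.291,-4.305) [heading=46, draw]
RT 270: heading 46 -> 136
FD 13.8: (2.291,-4.305) -> (-7.636,5.281) [heading=136, draw]
FD 9.9: (-7.636,5.281) -> (-14.758,12.158) [heading=136, draw]
FD 3: (-14.758,12.158) -> (-16.916,14.242) [heading=136, draw]
RT 90: heading 136 -> 46
RT 90: heading 46 -> 316
RT 180: heading 316 -> 136
RT 270: heading 136 -> 226
FD 13.4: (-16.916,14.242) -> (-26.224,4.603) [heading=226, draw]
Final: pos=(-26.224,4.603), heading=226, 6 segment(s) drawn

Segment endpoints: x in {-26.224, -16.916, -14.758, -7.636, 2.291, 5, 5}, y in {-9, -4.305, -1.5, 4.603, 5.281, 12.158, 14.242}
xmin=-26.224, ymin=-9, xmax=5, ymax=14.242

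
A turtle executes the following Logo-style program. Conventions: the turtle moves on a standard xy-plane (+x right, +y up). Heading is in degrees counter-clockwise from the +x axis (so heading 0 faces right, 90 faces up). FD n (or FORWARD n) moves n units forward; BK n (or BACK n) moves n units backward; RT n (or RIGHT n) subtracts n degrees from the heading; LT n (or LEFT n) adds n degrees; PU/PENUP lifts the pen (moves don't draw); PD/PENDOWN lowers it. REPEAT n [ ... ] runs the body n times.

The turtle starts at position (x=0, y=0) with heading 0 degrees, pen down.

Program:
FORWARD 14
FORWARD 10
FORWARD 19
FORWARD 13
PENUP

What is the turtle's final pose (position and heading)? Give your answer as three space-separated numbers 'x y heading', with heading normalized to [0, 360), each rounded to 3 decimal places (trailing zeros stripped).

Executing turtle program step by step:
Start: pos=(0,0), heading=0, pen down
FD 14: (0,0) -> (14,0) [heading=0, draw]
FD 10: (14,0) -> (24,0) [heading=0, draw]
FD 19: (24,0) -> (43,0) [heading=0, draw]
FD 13: (43,0) -> (56,0) [heading=0, draw]
PU: pen up
Final: pos=(56,0), heading=0, 4 segment(s) drawn

Answer: 56 0 0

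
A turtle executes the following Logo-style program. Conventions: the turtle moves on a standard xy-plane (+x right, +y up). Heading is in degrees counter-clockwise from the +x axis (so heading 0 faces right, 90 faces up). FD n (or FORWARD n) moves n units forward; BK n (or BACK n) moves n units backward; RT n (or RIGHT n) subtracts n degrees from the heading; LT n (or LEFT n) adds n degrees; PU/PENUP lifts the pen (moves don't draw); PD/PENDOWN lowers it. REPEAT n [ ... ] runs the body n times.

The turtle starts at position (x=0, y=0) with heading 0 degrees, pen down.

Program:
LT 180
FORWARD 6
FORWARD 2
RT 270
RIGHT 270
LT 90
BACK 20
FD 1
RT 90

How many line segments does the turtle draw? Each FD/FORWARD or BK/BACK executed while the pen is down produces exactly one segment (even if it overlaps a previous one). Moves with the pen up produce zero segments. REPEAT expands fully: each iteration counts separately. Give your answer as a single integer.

Answer: 4

Derivation:
Executing turtle program step by step:
Start: pos=(0,0), heading=0, pen down
LT 180: heading 0 -> 180
FD 6: (0,0) -> (-6,0) [heading=180, draw]
FD 2: (-6,0) -> (-8,0) [heading=180, draw]
RT 270: heading 180 -> 270
RT 270: heading 270 -> 0
LT 90: heading 0 -> 90
BK 20: (-8,0) -> (-8,-20) [heading=90, draw]
FD 1: (-8,-20) -> (-8,-19) [heading=90, draw]
RT 90: heading 90 -> 0
Final: pos=(-8,-19), heading=0, 4 segment(s) drawn
Segments drawn: 4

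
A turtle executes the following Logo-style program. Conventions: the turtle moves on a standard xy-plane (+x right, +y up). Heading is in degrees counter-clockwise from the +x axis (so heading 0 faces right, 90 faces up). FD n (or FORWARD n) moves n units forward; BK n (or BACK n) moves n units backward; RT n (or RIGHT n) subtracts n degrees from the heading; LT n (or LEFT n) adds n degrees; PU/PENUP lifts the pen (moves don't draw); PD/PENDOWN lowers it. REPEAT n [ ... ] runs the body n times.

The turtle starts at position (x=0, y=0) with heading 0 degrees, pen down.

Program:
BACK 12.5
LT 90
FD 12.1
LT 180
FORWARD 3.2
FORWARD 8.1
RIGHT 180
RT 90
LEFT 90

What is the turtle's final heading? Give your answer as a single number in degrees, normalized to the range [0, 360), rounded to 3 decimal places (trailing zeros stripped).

Executing turtle program step by step:
Start: pos=(0,0), heading=0, pen down
BK 12.5: (0,0) -> (-12.5,0) [heading=0, draw]
LT 90: heading 0 -> 90
FD 12.1: (-12.5,0) -> (-12.5,12.1) [heading=90, draw]
LT 180: heading 90 -> 270
FD 3.2: (-12.5,12.1) -> (-12.5,8.9) [heading=270, draw]
FD 8.1: (-12.5,8.9) -> (-12.5,0.8) [heading=270, draw]
RT 180: heading 270 -> 90
RT 90: heading 90 -> 0
LT 90: heading 0 -> 90
Final: pos=(-12.5,0.8), heading=90, 4 segment(s) drawn

Answer: 90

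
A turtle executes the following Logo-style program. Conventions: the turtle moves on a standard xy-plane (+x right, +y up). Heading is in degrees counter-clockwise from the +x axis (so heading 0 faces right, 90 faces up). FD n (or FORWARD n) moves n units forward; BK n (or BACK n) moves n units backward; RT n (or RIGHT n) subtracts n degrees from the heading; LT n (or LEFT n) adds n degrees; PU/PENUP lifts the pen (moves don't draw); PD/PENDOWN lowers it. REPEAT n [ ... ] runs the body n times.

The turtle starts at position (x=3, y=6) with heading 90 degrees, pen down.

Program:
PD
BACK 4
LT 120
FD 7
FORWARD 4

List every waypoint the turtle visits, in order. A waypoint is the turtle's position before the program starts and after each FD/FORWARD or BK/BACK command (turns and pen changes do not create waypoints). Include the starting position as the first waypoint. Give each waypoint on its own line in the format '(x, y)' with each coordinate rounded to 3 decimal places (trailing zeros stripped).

Executing turtle program step by step:
Start: pos=(3,6), heading=90, pen down
PD: pen down
BK 4: (3,6) -> (3,2) [heading=90, draw]
LT 120: heading 90 -> 210
FD 7: (3,2) -> (-3.062,-1.5) [heading=210, draw]
FD 4: (-3.062,-1.5) -> (-6.526,-3.5) [heading=210, draw]
Final: pos=(-6.526,-3.5), heading=210, 3 segment(s) drawn
Waypoints (4 total):
(3, 6)
(3, 2)
(-3.062, -1.5)
(-6.526, -3.5)

Answer: (3, 6)
(3, 2)
(-3.062, -1.5)
(-6.526, -3.5)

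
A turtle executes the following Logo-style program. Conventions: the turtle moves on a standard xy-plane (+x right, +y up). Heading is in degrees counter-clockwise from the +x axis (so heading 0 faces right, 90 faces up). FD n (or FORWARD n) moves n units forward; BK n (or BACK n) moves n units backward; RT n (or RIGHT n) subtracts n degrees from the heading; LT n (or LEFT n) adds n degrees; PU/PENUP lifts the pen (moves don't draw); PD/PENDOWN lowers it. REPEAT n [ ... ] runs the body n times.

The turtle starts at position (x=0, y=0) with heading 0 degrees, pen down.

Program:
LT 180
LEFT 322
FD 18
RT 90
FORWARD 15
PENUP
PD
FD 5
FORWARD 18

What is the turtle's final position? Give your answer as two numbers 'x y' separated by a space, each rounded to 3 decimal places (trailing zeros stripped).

Answer: 9.211 41.026

Derivation:
Executing turtle program step by step:
Start: pos=(0,0), heading=0, pen down
LT 180: heading 0 -> 180
LT 322: heading 180 -> 142
FD 18: (0,0) -> (-14.184,11.082) [heading=142, draw]
RT 90: heading 142 -> 52
FD 15: (-14.184,11.082) -> (-4.949,22.902) [heading=52, draw]
PU: pen up
PD: pen down
FD 5: (-4.949,22.902) -> (-1.871,26.842) [heading=52, draw]
FD 18: (-1.871,26.842) -> (9.211,41.026) [heading=52, draw]
Final: pos=(9.211,41.026), heading=52, 4 segment(s) drawn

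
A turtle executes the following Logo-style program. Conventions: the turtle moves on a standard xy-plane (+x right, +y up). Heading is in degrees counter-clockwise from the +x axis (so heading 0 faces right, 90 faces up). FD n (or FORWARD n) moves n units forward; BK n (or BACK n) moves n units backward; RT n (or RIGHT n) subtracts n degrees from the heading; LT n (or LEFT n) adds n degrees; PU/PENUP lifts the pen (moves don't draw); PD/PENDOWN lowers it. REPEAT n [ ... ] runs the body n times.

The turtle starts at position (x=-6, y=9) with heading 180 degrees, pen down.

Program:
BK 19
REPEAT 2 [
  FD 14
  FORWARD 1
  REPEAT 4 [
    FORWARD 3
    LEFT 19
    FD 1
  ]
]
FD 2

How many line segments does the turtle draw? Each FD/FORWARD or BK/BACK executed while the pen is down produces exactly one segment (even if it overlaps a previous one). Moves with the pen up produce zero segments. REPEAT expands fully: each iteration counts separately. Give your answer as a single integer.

Executing turtle program step by step:
Start: pos=(-6,9), heading=180, pen down
BK 19: (-6,9) -> (13,9) [heading=180, draw]
REPEAT 2 [
  -- iteration 1/2 --
  FD 14: (13,9) -> (-1,9) [heading=180, draw]
  FD 1: (-1,9) -> (-2,9) [heading=180, draw]
  REPEAT 4 [
    -- iteration 1/4 --
    FD 3: (-2,9) -> (-5,9) [heading=180, draw]
    LT 19: heading 180 -> 199
    FD 1: (-5,9) -> (-5.946,8.674) [heading=199, draw]
    -- iteration 2/4 --
    FD 3: (-5.946,8.674) -> (-8.782,7.698) [heading=199, draw]
    LT 19: heading 199 -> 218
    FD 1: (-8.782,7.698) -> (-9.57,7.082) [heading=218, draw]
    -- iteration 3/4 --
    FD 3: (-9.57,7.082) -> (-11.934,5.235) [heading=218, draw]
    LT 19: heading 218 -> 237
    FD 1: (-11.934,5.235) -> (-12.479,4.396) [heading=237, draw]
    -- iteration 4/4 --
    FD 3: (-12.479,4.396) -> (-14.113,1.88) [heading=237, draw]
    LT 19: heading 237 -> 256
    FD 1: (-14.113,1.88) -> (-14.355,0.91) [heading=256, draw]
  ]
  -- iteration 2/2 --
  FD 14: (-14.355,0.91) -> (-17.742,-12.674) [heading=256, draw]
  FD 1: (-17.742,-12.674) -> (-17.983,-13.644) [heading=256, draw]
  REPEAT 4 [
    -- iteration 1/4 --
    FD 3: (-17.983,-13.644) -> (-18.709,-16.555) [heading=256, draw]
    LT 19: heading 256 -> 275
    FD 1: (-18.709,-16.555) -> (-18.622,-17.551) [heading=275, draw]
    -- iteration 2/4 --
    FD 3: (-18.622,-17.551) -> (-18.361,-20.54) [heading=275, draw]
    LT 19: heading 275 -> 294
    FD 1: (-18.361,-20.54) -> (-17.954,-21.454) [heading=294, draw]
    -- iteration 3/4 --
    FD 3: (-17.954,-21.454) -> (-16.734,-24.194) [heading=294, draw]
    LT 19: heading 294 -> 313
    FD 1: (-16.734,-24.194) -> (-16.052,-24.926) [heading=313, draw]
    -- iteration 4/4 --
    FD 3: (-16.052,-24.926) -> (-14.006,-27.12) [heading=313, draw]
    LT 19: heading 313 -> 332
    FD 1: (-14.006,-27.12) -> (-13.123,-27.589) [heading=332, draw]
  ]
]
FD 2: (-13.123,-27.589) -> (-11.357,-28.528) [heading=332, draw]
Final: pos=(-11.357,-28.528), heading=332, 22 segment(s) drawn
Segments drawn: 22

Answer: 22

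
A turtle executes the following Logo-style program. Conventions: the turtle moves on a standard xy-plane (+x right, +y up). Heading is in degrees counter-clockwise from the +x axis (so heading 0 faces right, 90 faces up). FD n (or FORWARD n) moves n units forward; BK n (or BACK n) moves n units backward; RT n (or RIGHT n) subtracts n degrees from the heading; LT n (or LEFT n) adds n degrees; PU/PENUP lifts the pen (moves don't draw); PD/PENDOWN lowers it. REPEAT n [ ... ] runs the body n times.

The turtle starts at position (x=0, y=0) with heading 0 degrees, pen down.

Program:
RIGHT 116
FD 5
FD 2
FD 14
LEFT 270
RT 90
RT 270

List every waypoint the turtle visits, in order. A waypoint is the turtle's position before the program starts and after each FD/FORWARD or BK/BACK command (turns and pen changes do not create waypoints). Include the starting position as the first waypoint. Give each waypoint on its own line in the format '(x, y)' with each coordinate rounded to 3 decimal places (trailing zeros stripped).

Executing turtle program step by step:
Start: pos=(0,0), heading=0, pen down
RT 116: heading 0 -> 244
FD 5: (0,0) -> (-2.192,-4.494) [heading=244, draw]
FD 2: (-2.192,-4.494) -> (-3.069,-6.292) [heading=244, draw]
FD 14: (-3.069,-6.292) -> (-9.206,-18.875) [heading=244, draw]
LT 270: heading 244 -> 154
RT 90: heading 154 -> 64
RT 270: heading 64 -> 154
Final: pos=(-9.206,-18.875), heading=154, 3 segment(s) drawn
Waypoints (4 total):
(0, 0)
(-2.192, -4.494)
(-3.069, -6.292)
(-9.206, -18.875)

Answer: (0, 0)
(-2.192, -4.494)
(-3.069, -6.292)
(-9.206, -18.875)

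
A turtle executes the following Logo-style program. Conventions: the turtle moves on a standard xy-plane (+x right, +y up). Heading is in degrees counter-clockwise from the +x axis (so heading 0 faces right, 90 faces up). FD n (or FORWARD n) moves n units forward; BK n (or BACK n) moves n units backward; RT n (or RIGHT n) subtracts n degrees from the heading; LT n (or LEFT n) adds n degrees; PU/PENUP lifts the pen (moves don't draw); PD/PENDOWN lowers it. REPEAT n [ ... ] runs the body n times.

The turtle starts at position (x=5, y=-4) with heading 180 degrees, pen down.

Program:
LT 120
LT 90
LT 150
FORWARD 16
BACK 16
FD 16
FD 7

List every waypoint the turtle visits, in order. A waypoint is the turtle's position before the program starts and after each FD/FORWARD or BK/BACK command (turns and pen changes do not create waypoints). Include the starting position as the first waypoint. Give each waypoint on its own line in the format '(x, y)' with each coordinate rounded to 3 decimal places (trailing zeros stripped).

Answer: (5, -4)
(-11, -4)
(5, -4)
(-11, -4)
(-18, -4)

Derivation:
Executing turtle program step by step:
Start: pos=(5,-4), heading=180, pen down
LT 120: heading 180 -> 300
LT 90: heading 300 -> 30
LT 150: heading 30 -> 180
FD 16: (5,-4) -> (-11,-4) [heading=180, draw]
BK 16: (-11,-4) -> (5,-4) [heading=180, draw]
FD 16: (5,-4) -> (-11,-4) [heading=180, draw]
FD 7: (-11,-4) -> (-18,-4) [heading=180, draw]
Final: pos=(-18,-4), heading=180, 4 segment(s) drawn
Waypoints (5 total):
(5, -4)
(-11, -4)
(5, -4)
(-11, -4)
(-18, -4)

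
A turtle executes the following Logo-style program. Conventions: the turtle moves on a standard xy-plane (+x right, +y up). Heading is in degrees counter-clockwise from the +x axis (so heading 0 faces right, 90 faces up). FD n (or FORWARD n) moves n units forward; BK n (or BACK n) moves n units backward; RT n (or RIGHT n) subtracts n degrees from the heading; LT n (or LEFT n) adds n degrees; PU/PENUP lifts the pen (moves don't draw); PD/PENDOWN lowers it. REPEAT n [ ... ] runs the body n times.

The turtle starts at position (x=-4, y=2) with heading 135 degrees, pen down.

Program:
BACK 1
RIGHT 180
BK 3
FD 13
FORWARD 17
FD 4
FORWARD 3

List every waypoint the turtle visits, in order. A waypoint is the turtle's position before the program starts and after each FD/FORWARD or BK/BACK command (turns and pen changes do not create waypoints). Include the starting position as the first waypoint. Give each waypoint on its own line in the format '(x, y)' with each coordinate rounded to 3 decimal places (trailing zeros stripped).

Answer: (-4, 2)
(-3.293, 1.293)
(-5.414, 3.414)
(3.778, -5.778)
(15.799, -17.799)
(18.627, -20.627)
(20.749, -22.749)

Derivation:
Executing turtle program step by step:
Start: pos=(-4,2), heading=135, pen down
BK 1: (-4,2) -> (-3.293,1.293) [heading=135, draw]
RT 180: heading 135 -> 315
BK 3: (-3.293,1.293) -> (-5.414,3.414) [heading=315, draw]
FD 13: (-5.414,3.414) -> (3.778,-5.778) [heading=315, draw]
FD 17: (3.778,-5.778) -> (15.799,-17.799) [heading=315, draw]
FD 4: (15.799,-17.799) -> (18.627,-20.627) [heading=315, draw]
FD 3: (18.627,-20.627) -> (20.749,-22.749) [heading=315, draw]
Final: pos=(20.749,-22.749), heading=315, 6 segment(s) drawn
Waypoints (7 total):
(-4, 2)
(-3.293, 1.293)
(-5.414, 3.414)
(3.778, -5.778)
(15.799, -17.799)
(18.627, -20.627)
(20.749, -22.749)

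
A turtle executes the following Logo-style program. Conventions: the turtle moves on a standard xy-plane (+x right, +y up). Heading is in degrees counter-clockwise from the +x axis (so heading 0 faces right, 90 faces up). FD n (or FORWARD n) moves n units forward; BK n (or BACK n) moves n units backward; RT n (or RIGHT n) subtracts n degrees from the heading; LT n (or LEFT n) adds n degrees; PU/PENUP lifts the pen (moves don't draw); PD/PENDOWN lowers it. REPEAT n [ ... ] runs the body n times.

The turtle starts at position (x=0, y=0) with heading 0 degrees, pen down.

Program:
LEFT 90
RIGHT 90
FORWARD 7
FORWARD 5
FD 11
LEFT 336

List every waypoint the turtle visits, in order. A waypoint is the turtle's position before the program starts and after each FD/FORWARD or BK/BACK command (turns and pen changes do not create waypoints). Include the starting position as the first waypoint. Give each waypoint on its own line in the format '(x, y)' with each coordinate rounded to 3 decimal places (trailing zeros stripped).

Executing turtle program step by step:
Start: pos=(0,0), heading=0, pen down
LT 90: heading 0 -> 90
RT 90: heading 90 -> 0
FD 7: (0,0) -> (7,0) [heading=0, draw]
FD 5: (7,0) -> (12,0) [heading=0, draw]
FD 11: (12,0) -> (23,0) [heading=0, draw]
LT 336: heading 0 -> 336
Final: pos=(23,0), heading=336, 3 segment(s) drawn
Waypoints (4 total):
(0, 0)
(7, 0)
(12, 0)
(23, 0)

Answer: (0, 0)
(7, 0)
(12, 0)
(23, 0)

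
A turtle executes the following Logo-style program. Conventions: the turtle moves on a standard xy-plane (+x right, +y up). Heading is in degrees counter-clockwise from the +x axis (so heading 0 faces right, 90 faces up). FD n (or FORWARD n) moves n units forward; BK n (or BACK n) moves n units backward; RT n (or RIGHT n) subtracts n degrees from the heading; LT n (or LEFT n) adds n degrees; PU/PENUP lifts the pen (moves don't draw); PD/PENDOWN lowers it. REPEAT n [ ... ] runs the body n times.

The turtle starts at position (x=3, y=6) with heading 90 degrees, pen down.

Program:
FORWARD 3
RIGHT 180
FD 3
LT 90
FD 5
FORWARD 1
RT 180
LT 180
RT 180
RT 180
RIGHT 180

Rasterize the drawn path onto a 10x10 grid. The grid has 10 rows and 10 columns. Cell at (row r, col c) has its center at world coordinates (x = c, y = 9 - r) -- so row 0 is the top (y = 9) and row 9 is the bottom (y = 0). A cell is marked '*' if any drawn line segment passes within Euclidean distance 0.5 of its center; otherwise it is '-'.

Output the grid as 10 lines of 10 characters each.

Answer: ---*------
---*------
---*------
---*******
----------
----------
----------
----------
----------
----------

Derivation:
Segment 0: (3,6) -> (3,9)
Segment 1: (3,9) -> (3,6)
Segment 2: (3,6) -> (8,6)
Segment 3: (8,6) -> (9,6)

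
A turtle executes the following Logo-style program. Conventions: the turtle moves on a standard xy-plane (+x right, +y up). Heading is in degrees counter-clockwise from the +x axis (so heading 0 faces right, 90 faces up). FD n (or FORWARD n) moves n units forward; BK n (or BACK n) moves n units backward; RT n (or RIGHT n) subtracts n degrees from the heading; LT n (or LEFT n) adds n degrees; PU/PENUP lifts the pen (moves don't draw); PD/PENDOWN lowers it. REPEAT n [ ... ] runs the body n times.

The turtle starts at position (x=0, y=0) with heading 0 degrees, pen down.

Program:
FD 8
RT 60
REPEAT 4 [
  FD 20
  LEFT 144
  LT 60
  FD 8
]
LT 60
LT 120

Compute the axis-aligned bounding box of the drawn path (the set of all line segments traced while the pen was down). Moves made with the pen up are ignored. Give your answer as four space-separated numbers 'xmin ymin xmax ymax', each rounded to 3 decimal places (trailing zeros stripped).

Executing turtle program step by step:
Start: pos=(0,0), heading=0, pen down
FD 8: (0,0) -> (8,0) [heading=0, draw]
RT 60: heading 0 -> 300
REPEAT 4 [
  -- iteration 1/4 --
  FD 20: (8,0) -> (18,-17.321) [heading=300, draw]
  LT 144: heading 300 -> 84
  LT 60: heading 84 -> 144
  FD 8: (18,-17.321) -> (11.528,-12.618) [heading=144, draw]
  -- iteration 2/4 --
  FD 20: (11.528,-12.618) -> (-4.652,-0.863) [heading=144, draw]
  LT 144: heading 144 -> 288
  LT 60: heading 288 -> 348
  FD 8: (-4.652,-0.863) -> (3.173,-2.526) [heading=348, draw]
  -- iteration 3/4 --
  FD 20: (3.173,-2.526) -> (22.736,-6.684) [heading=348, draw]
  LT 144: heading 348 -> 132
  LT 60: heading 132 -> 192
  FD 8: (22.736,-6.684) -> (14.91,-8.347) [heading=192, draw]
  -- iteration 4/4 --
  FD 20: (14.91,-8.347) -> (-4.652,-12.506) [heading=192, draw]
  LT 144: heading 192 -> 336
  LT 60: heading 336 -> 36
  FD 8: (-4.652,-12.506) -> (1.82,-7.803) [heading=36, draw]
]
LT 60: heading 36 -> 96
LT 120: heading 96 -> 216
Final: pos=(1.82,-7.803), heading=216, 9 segment(s) drawn

Segment endpoints: x in {-4.652, -4.652, 0, 1.82, 3.173, 8, 11.528, 14.91, 18, 22.736}, y in {-17.321, -12.618, -12.506, -8.347, -7.803, -6.684, -2.526, -0.863, 0}
xmin=-4.652, ymin=-17.321, xmax=22.736, ymax=0

Answer: -4.652 -17.321 22.736 0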